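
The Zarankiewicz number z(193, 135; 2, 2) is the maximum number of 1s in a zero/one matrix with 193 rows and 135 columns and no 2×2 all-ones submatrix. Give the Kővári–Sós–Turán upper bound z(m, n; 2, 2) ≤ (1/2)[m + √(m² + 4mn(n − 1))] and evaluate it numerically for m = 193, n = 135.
z(193, 135; 2, 2) ≤ (1/2)[193 + √(193² + 4·193·135·134)] = (1/2)[193 + √14002729] = 1967.511

Kővári–Sós–Turán: let r_1, ..., r_193 be the row sums and z = Σ r_i the total number of 1s. Each pair of columns can share at most one row with both entries 1 (else a 2×2 all-ones block appears), so Σ_i C(r_i, 2) ≤ C(135, 2) = 9045. By convexity Σ_i C(r_i, 2) ≥ 193·C(z/193, 2) = z(z − 193)/(2·193), giving z² − 193z − 193·135·134 ≤ 0 and hence z ≤ (1/2)[193 + √(37249 + 4·3491370)] = (1/2)[193 + √14002729] ≈ (1/2)(193 + 3742.022) = 1967.511.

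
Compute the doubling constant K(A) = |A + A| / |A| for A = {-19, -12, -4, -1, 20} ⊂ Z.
K = |A + A| / |A| = 15/5 = 3

Enumerate A + A = {a + b : a, b ∈ A}. With |A| = 5, there are |A|^2 = 25 ordered sum pairs; collecting distinct values, A + A = {-38, -31, -24, -23, -20, -16, -13, -8, -5, -2, 1, 8, 16, 19, 40}, so |A + A| = 15. Thus K = 15/5 = 3. For comparison, the minimum possible |A + A| over all 5-element sets is 2·5 − 1 = 9 (so min K = 9/5), attained only by arithmetic progressions.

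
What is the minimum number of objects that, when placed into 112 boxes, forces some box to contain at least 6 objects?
n = (6 − 1)·112 + 1 = 561

By the generalised pigeonhole principle, to guarantee some box contains ≥ r objects we need more than (r − 1) · k objects total. Threshold: n = (r − 1) · k + 1. With r = 6 and k = 112: n = 5 · 112 + 1 = 560 + 1 = 561. For n = 560 = 5 · 112, we can put exactly 5 objects in every box, avoiding 6 in any single one — so 561 is tight.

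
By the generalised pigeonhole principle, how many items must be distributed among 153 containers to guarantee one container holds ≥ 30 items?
n = (30 − 1)·153 + 1 = 4438

By the generalised pigeonhole principle, to guarantee some box contains ≥ r objects we need more than (r − 1) · k objects total. Threshold: n = (r − 1) · k + 1. With r = 30 and k = 153: n = 29 · 153 + 1 = 4437 + 1 = 4438. For n = 4437 = 29 · 153, we can put exactly 29 objects in every box, avoiding 30 in any single one — so 4438 is tight.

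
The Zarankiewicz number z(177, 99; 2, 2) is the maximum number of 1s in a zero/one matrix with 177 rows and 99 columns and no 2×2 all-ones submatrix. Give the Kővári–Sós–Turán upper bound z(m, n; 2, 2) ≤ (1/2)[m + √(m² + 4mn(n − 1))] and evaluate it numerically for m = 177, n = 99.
z(177, 99; 2, 2) ≤ (1/2)[177 + √(177² + 4·177·99·98)] = (1/2)[177 + √6900345] = 1401.9254

Kővári–Sós–Turán: let r_1, ..., r_177 be the row sums and z = Σ r_i the total number of 1s. Each pair of columns can share at most one row with both entries 1 (else a 2×2 all-ones block appears), so Σ_i C(r_i, 2) ≤ C(99, 2) = 4851. By convexity Σ_i C(r_i, 2) ≥ 177·C(z/177, 2) = z(z − 177)/(2·177), giving z² − 177z − 177·99·98 ≤ 0 and hence z ≤ (1/2)[177 + √(31329 + 4·1717254)] = (1/2)[177 + √6900345] ≈ (1/2)(177 + 2626.8508) = 1401.9254.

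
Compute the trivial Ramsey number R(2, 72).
R(2, 72) = 72

R(2, k) = k for all k ≥ 2: in a 2-colouring of K_k, either some edge is red (a red K_2) or all edges are blue (a blue K_k). And K_{71} coloured all-blue has no blue K_72, so R(2, 72) > 71. Hence R(2, 72) = 72.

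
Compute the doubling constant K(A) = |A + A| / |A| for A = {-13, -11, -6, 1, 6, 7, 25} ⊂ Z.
K = |A + A| / |A| = 24/7

Enumerate A + A = {a + b : a, b ∈ A}. With |A| = 7, there are |A|^2 = 49 ordered sum pairs; collecting distinct values, A + A = {-26, -24, -22, -19, -17, -12, -10, -7, -6, -5, -4, 0, 1, 2, 7, 8, 12, 13, 14, 19, 26, 31, 32, 50}, so |A + A| = 24. Thus K = 24/7. For comparison, the minimum possible |A + A| over all 7-element sets is 2·7 − 1 = 13 (so min K = 13/7), attained only by arithmetic progressions.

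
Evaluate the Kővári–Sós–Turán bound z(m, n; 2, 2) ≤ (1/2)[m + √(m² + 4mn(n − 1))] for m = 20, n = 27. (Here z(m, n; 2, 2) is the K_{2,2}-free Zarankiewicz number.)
z(20, 27; 2, 2) ≤ (1/2)[20 + √(20² + 4·20·27·26)] = (1/2)[20 + √56560] = 128.9117

Kővári–Sós–Turán: let r_1, ..., r_20 be the row sums and z = Σ r_i the total number of 1s. Each pair of columns can share at most one row with both entries 1 (else a 2×2 all-ones block appears), so Σ_i C(r_i, 2) ≤ C(27, 2) = 351. By convexity Σ_i C(r_i, 2) ≥ 20·C(z/20, 2) = z(z − 20)/(2·20), giving z² − 20z − 20·27·26 ≤ 0 and hence z ≤ (1/2)[20 + √(400 + 4·14040)] = (1/2)[20 + √56560] ≈ (1/2)(20 + 237.8235) = 128.9117.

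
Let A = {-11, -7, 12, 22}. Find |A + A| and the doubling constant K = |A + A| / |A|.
K = |A + A| / |A| = 10/4 = 5/2

Enumerate A + A = {a + b : a, b ∈ A}. With |A| = 4, there are |A|^2 = 16 ordered sum pairs; collecting distinct values, A + A = {-22, -18, -14, 1, 5, 11, 15, 24, 34, 44}, so |A + A| = 10. Thus K = 10/4 = 5/2. For comparison, the minimum possible |A + A| over all 4-element sets is 2·4 − 1 = 7 (so min K = 7/4), attained only by arithmetic progressions.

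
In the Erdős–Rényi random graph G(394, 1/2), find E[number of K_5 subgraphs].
E[# K_5] = C(394, 5) · (1/2)^C(5, 2) = 77132064828 / 2^10 = 19283016207/256 ≈ 75324282.058594

For each 5-subset S of vertices (there are C(394, 5) = 77132064828 such S), let X_S = 1 if S induces a K_5 (all C(5, 2) = 10 edges present). Then P(X_S = 1) = (1/2)^10 = 1/1024. By linearity of expectation, E[# K_5] = C(394, 5) · (1/2)^10 = 77132064828 / 1024 = 19283016207/256 ≈ 75324282.058594.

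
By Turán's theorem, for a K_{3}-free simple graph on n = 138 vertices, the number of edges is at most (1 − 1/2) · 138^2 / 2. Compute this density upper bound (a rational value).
Turán density bound = (1/2) · 138^2/2 = 4761

Turán's theorem: ex(n, K_{r+1}) is achieved by the complete r-partite Turán graph T(n, r) with parts as balanced as possible, and is at most (1 − 1/r) · n^2/2. For r = 2, n = 138: the density bound is (1/2) · 19044/2 = 4761. Since 2 ∣ 138, the Turán graph T(138, 2) has parts of equal size 69, and its edge count e(T(138, 2)) = 4761 attains the density bound exactly.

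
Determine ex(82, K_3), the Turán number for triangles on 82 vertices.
ex(82, K_3) = ⌊82^2/4⌋ = 1681

Mantel (1907): a triangle-free graph on n vertices has at most ⌊n^2/4⌋ edges, with equality for the complete bipartite graph K_{⌊n/2⌋, ⌈n/2⌉}. For n = 82: ⌊82^2/4⌋ = ⌊6724/4⌋ = 1681. The extremal graph is K_{41, 41}, which has 41·41 = 1681 edges.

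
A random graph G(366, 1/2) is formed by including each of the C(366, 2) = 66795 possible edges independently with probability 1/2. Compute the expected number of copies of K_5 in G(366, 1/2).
E[# K_5] = C(366, 5) · (1/2)^C(5, 2) = 53248733538 / 2^10 = 26624366769/512 ≈ 52000716.345703

For each 5-subset S of vertices (there are C(366, 5) = 53248733538 such S), let X_S = 1 if S induces a K_5 (all C(5, 2) = 10 edges present). Then P(X_S = 1) = (1/2)^10 = 1/1024. By linearity of expectation, E[# K_5] = C(366, 5) · (1/2)^10 = 53248733538 / 1024 = 26624366769/512 ≈ 52000716.345703.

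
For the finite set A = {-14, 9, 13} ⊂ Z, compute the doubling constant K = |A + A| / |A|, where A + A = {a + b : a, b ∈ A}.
K = |A + A| / |A| = 6/3 = 2

Enumerate A + A = {a + b : a, b ∈ A}. With |A| = 3, there are |A|^2 = 9 ordered sum pairs; collecting distinct values, A + A = {-28, -5, -1, 18, 22, 26}, so |A + A| = 6. Thus K = 6/3 = 2. For comparison, the minimum possible |A + A| over all 3-element sets is 2·3 − 1 = 5 (so min K = 5/3), attained only by arithmetic progressions.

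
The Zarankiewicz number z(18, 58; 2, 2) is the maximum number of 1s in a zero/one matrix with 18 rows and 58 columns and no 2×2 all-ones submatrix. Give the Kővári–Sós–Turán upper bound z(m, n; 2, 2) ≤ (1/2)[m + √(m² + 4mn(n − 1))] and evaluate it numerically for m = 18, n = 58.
z(18, 58; 2, 2) ≤ (1/2)[18 + √(18² + 4·18·58·57)] = (1/2)[18 + √238356] = 253.1086

Kővári–Sós–Turán: let r_1, ..., r_18 be the row sums and z = Σ r_i the total number of 1s. Each pair of columns can share at most one row with both entries 1 (else a 2×2 all-ones block appears), so Σ_i C(r_i, 2) ≤ C(58, 2) = 1653. By convexity Σ_i C(r_i, 2) ≥ 18·C(z/18, 2) = z(z − 18)/(2·18), giving z² − 18z − 18·58·57 ≤ 0 and hence z ≤ (1/2)[18 + √(324 + 4·59508)] = (1/2)[18 + √238356] ≈ (1/2)(18 + 488.2172) = 253.1086.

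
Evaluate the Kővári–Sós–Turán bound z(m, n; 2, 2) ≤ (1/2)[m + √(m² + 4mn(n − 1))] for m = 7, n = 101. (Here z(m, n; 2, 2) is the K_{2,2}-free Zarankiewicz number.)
z(7, 101; 2, 2) ≤ (1/2)[7 + √(7² + 4·7·101·100)] = (1/2)[7 + √282849] = 269.4178

Kővári–Sós–Turán: let r_1, ..., r_7 be the row sums and z = Σ r_i the total number of 1s. Each pair of columns can share at most one row with both entries 1 (else a 2×2 all-ones block appears), so Σ_i C(r_i, 2) ≤ C(101, 2) = 5050. By convexity Σ_i C(r_i, 2) ≥ 7·C(z/7, 2) = z(z − 7)/(2·7), giving z² − 7z − 7·101·100 ≤ 0 and hence z ≤ (1/2)[7 + √(49 + 4·70700)] = (1/2)[7 + √282849] ≈ (1/2)(7 + 531.8355) = 269.4178.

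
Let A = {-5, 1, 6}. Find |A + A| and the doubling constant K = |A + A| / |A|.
K = |A + A| / |A| = 6/3 = 2

Enumerate A + A = {a + b : a, b ∈ A}. With |A| = 3, there are |A|^2 = 9 ordered sum pairs; collecting distinct values, A + A = {-10, -4, 1, 2, 7, 12}, so |A + A| = 6. Thus K = 6/3 = 2. For comparison, the minimum possible |A + A| over all 3-element sets is 2·3 − 1 = 5 (so min K = 5/3), attained only by arithmetic progressions.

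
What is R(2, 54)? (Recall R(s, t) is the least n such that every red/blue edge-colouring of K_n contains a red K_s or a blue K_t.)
R(2, 54) = 54

R(2, k) = k for all k ≥ 2: in a 2-colouring of K_k, either some edge is red (a red K_2) or all edges are blue (a blue K_k). And K_{53} coloured all-blue has no blue K_54, so R(2, 54) > 53. Hence R(2, 54) = 54.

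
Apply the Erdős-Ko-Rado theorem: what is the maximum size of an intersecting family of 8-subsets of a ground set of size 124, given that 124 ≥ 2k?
max |F| = C(123, 7) = 71025753942

The Erdős-Ko-Rado theorem states: for n ≥ 2k, an intersecting family of k-subsets of an n-element set has size at most C(n − 1, k − 1), with equality for 'star' families {A ⊆ [n] : |A| = k, i ∈ A} (fix an element i). For n = 124, k = 8: C(123, 7) = 71025753942.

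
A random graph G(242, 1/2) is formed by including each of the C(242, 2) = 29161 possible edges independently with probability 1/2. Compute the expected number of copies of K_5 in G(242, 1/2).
E[# K_5] = C(242, 5) · (1/2)^C(5, 2) = 6634944008 / 2^10 = 829368001/128 = 6479437.5078125

For each 5-subset S of vertices (there are C(242, 5) = 6634944008 such S), let X_S = 1 if S induces a K_5 (all C(5, 2) = 10 edges present). Then P(X_S = 1) = (1/2)^10 = 1/1024. By linearity of expectation, E[# K_5] = C(242, 5) · (1/2)^10 = 6634944008 / 1024 = 829368001/128 = 6479437.5078125.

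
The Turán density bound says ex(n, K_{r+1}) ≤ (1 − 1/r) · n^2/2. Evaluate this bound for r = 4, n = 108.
Turán density bound = (3/4) · 108^2/2 = 4374

Turán's theorem: ex(n, K_{r+1}) is achieved by the complete r-partite Turán graph T(n, r) with parts as balanced as possible, and is at most (1 − 1/r) · n^2/2. For r = 4, n = 108: the density bound is (3/4) · 11664/2 = 4374. Since 4 ∣ 108, the Turán graph T(108, 4) has parts of equal size 27, and its edge count e(T(108, 4)) = 4374 attains the density bound exactly.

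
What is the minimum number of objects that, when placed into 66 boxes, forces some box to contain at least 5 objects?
n = (5 − 1)·66 + 1 = 265

By the generalised pigeonhole principle, to guarantee some box contains ≥ r objects we need more than (r − 1) · k objects total. Threshold: n = (r − 1) · k + 1. With r = 5 and k = 66: n = 4 · 66 + 1 = 264 + 1 = 265. For n = 264 = 4 · 66, we can put exactly 4 objects in every box, avoiding 5 in any single one — so 265 is tight.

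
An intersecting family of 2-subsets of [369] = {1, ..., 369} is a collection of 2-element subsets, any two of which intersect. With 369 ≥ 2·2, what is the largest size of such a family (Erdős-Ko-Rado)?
max |F| = C(368, 1) = 368

The Erdős-Ko-Rado theorem states: for n ≥ 2k, an intersecting family of k-subsets of an n-element set has size at most C(n − 1, k − 1), with equality for 'star' families {A ⊆ [n] : |A| = k, i ∈ A} (fix an element i). For n = 369, k = 2: C(368, 1) = 368.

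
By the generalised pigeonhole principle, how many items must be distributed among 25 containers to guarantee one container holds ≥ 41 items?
n = (41 − 1)·25 + 1 = 1001

By the generalised pigeonhole principle, to guarantee some box contains ≥ r objects we need more than (r − 1) · k objects total. Threshold: n = (r − 1) · k + 1. With r = 41 and k = 25: n = 40 · 25 + 1 = 1000 + 1 = 1001. For n = 1000 = 40 · 25, we can put exactly 40 objects in every box, avoiding 41 in any single one — so 1001 is tight.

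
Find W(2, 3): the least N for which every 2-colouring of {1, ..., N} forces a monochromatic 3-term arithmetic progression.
W(2, 3) = 9

Lower bound: the 2-colouring RRBBRRBB of {1, ..., 8} (R at positions {1, 2, 5, 6}, B at {3, 4, 7, 8}) contains no monochromatic 3-term AP, so W(2, 3) > 8. Upper bound: a case analysis on any 2-colouring of {1, ..., 9} forces such an AP. Hence W(2, 3) = 9.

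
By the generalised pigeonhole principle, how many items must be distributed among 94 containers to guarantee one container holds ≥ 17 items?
n = (17 − 1)·94 + 1 = 1505

By the generalised pigeonhole principle, to guarantee some box contains ≥ r objects we need more than (r − 1) · k objects total. Threshold: n = (r − 1) · k + 1. With r = 17 and k = 94: n = 16 · 94 + 1 = 1504 + 1 = 1505. For n = 1504 = 16 · 94, we can put exactly 16 objects in every box, avoiding 17 in any single one — so 1505 is tight.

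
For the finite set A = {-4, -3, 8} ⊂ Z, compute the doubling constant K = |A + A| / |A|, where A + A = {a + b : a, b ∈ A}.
K = |A + A| / |A| = 6/3 = 2

Enumerate A + A = {a + b : a, b ∈ A}. With |A| = 3, there are |A|^2 = 9 ordered sum pairs; collecting distinct values, A + A = {-8, -7, -6, 4, 5, 16}, so |A + A| = 6. Thus K = 6/3 = 2. For comparison, the minimum possible |A + A| over all 3-element sets is 2·3 − 1 = 5 (so min K = 5/3), attained only by arithmetic progressions.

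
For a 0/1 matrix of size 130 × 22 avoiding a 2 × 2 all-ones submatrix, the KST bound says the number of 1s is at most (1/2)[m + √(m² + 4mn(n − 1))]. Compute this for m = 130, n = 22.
z(130, 22; 2, 2) ≤ (1/2)[130 + √(130² + 4·130·22·21)] = (1/2)[130 + √257140] = 318.5449

Kővári–Sós–Turán: let r_1, ..., r_130 be the row sums and z = Σ r_i the total number of 1s. Each pair of columns can share at most one row with both entries 1 (else a 2×2 all-ones block appears), so Σ_i C(r_i, 2) ≤ C(22, 2) = 231. By convexity Σ_i C(r_i, 2) ≥ 130·C(z/130, 2) = z(z − 130)/(2·130), giving z² − 130z − 130·22·21 ≤ 0 and hence z ≤ (1/2)[130 + √(16900 + 4·60060)] = (1/2)[130 + √257140] ≈ (1/2)(130 + 507.0897) = 318.5449.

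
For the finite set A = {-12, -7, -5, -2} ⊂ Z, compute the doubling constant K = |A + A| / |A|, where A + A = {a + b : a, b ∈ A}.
K = |A + A| / |A| = 9/4

Enumerate A + A = {a + b : a, b ∈ A}. With |A| = 4, there are |A|^2 = 16 ordered sum pairs; collecting distinct values, A + A = {-24, -19, -17, -14, -12, -10, -9, -7, -4}, so |A + A| = 9. Thus K = 9/4. For comparison, the minimum possible |A + A| over all 4-element sets is 2·4 − 1 = 7 (so min K = 7/4), attained only by arithmetic progressions.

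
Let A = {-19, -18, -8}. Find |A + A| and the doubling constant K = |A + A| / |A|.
K = |A + A| / |A| = 6/3 = 2

Enumerate A + A = {a + b : a, b ∈ A}. With |A| = 3, there are |A|^2 = 9 ordered sum pairs; collecting distinct values, A + A = {-38, -37, -36, -27, -26, -16}, so |A + A| = 6. Thus K = 6/3 = 2. For comparison, the minimum possible |A + A| over all 3-element sets is 2·3 − 1 = 5 (so min K = 5/3), attained only by arithmetic progressions.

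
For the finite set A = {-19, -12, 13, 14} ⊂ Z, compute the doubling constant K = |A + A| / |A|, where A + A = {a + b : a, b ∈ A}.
K = |A + A| / |A| = 10/4 = 5/2

Enumerate A + A = {a + b : a, b ∈ A}. With |A| = 4, there are |A|^2 = 16 ordered sum pairs; collecting distinct values, A + A = {-38, -31, -24, -6, -5, 1, 2, 26, 27, 28}, so |A + A| = 10. Thus K = 10/4 = 5/2. For comparison, the minimum possible |A + A| over all 4-element sets is 2·4 − 1 = 7 (so min K = 7/4), attained only by arithmetic progressions.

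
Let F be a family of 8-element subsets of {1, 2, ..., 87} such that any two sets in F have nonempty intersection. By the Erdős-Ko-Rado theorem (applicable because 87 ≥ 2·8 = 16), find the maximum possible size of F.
max |F| = C(86, 7) = 5373200880

The Erdős-Ko-Rado theorem states: for n ≥ 2k, an intersecting family of k-subsets of an n-element set has size at most C(n − 1, k − 1), with equality for 'star' families {A ⊆ [n] : |A| = k, i ∈ A} (fix an element i). For n = 87, k = 8: C(86, 7) = 5373200880.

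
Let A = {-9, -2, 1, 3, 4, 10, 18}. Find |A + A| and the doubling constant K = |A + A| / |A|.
K = |A + A| / |A| = 25/7

Enumerate A + A = {a + b : a, b ∈ A}. With |A| = 7, there are |A|^2 = 49 ordered sum pairs; collecting distinct values, A + A = {-18, -11, -8, -6, -5, -4, -1, 1, 2, 4, 5, 6, 7, 8, 9, 11, 13, 14, 16, 19, 20, 21, 22, 28, 36}, so |A + A| = 25. Thus K = 25/7. For comparison, the minimum possible |A + A| over all 7-element sets is 2·7 − 1 = 13 (so min K = 13/7), attained only by arithmetic progressions.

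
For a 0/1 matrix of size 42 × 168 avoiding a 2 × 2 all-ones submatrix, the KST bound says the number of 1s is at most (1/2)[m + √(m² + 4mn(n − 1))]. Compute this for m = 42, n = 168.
z(42, 168; 2, 2) ≤ (1/2)[42 + √(42² + 4·42·168·167)] = (1/2)[42 + √4715172] = 1106.7223

Kővári–Sós–Turán: let r_1, ..., r_42 be the row sums and z = Σ r_i the total number of 1s. Each pair of columns can share at most one row with both entries 1 (else a 2×2 all-ones block appears), so Σ_i C(r_i, 2) ≤ C(168, 2) = 14028. By convexity Σ_i C(r_i, 2) ≥ 42·C(z/42, 2) = z(z − 42)/(2·42), giving z² − 42z − 42·168·167 ≤ 0 and hence z ≤ (1/2)[42 + √(1764 + 4·1178352)] = (1/2)[42 + √4715172] ≈ (1/2)(42 + 2171.4447) = 1106.7223.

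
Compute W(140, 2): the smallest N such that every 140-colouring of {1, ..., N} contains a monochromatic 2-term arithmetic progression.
W(140, 2) = 140 + 1 = 141

A 2-term AP is any pair of integers, so a monochromatic 2-AP exists iff some colour is used at least twice. With 140 colours, the colouring i ↦ i on {1, ..., 140} uses each colour once, avoiding any monochromatic pair, so W(140, 2) > 140. For {1, ..., 141}, pigeonhole forces two integers of the same colour, which form a monochromatic 2-AP. Hence W(140, 2) = 141.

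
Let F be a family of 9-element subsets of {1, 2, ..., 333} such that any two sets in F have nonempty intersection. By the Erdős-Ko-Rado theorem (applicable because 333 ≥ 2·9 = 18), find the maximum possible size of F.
max |F| = C(332, 8) = 3362621220018775

Erdős-Ko-Rado (1961): when n ≥ 2k, max |F| = C(n−1, k−1). The bound is attained by the star {A : i ∈ A} for any fixed i ∈ [n]. Here C(333−1, 9−1) = C(332, 8) = 3362621220018775.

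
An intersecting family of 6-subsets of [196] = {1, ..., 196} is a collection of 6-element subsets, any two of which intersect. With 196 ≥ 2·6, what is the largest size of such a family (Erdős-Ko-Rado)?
max |F| = C(195, 5) = 2231243664

The Erdős-Ko-Rado theorem states: for n ≥ 2k, an intersecting family of k-subsets of an n-element set has size at most C(n − 1, k − 1), with equality for 'star' families {A ⊆ [n] : |A| = k, i ∈ A} (fix an element i). For n = 196, k = 6: C(195, 5) = 2231243664.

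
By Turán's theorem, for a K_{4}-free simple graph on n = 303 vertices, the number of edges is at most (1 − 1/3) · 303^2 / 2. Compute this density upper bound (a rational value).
Turán density bound = (2/3) · 303^2/2 = 30603

Turán's theorem: ex(n, K_{r+1}) is achieved by the complete r-partite Turán graph T(n, r) with parts as balanced as possible, and is at most (1 − 1/r) · n^2/2. For r = 3, n = 303: the density bound is (2/3) · 91809/2 = 30603. Since 3 ∣ 303, the Turán graph T(303, 3) has parts of equal size 101, and its edge count e(T(303, 3)) = 30603 attains the density bound exactly.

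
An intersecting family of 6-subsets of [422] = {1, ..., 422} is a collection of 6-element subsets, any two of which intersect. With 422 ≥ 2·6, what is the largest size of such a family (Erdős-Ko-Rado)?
max |F| = C(421, 5) = 107615914329

Erdős-Ko-Rado (1961): when n ≥ 2k, max |F| = C(n−1, k−1). The bound is attained by the star {A : i ∈ A} for any fixed i ∈ [n]. Here C(422−1, 6−1) = C(421, 5) = 107615914329.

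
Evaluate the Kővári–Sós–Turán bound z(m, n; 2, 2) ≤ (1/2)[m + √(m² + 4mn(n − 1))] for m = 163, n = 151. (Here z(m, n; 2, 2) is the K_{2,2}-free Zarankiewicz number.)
z(163, 151; 2, 2) ≤ (1/2)[163 + √(163² + 4·163·151·150)] = (1/2)[163 + √14794369] = 2004.6724

Kővári–Sós–Turán: let r_1, ..., r_163 be the row sums and z = Σ r_i the total number of 1s. Each pair of columns can share at most one row with both entries 1 (else a 2×2 all-ones block appears), so Σ_i C(r_i, 2) ≤ C(151, 2) = 11325. By convexity Σ_i C(r_i, 2) ≥ 163·C(z/163, 2) = z(z − 163)/(2·163), giving z² − 163z − 163·151·150 ≤ 0 and hence z ≤ (1/2)[163 + √(26569 + 4·3691950)] = (1/2)[163 + √14794369] ≈ (1/2)(163 + 3846.3449) = 2004.6724.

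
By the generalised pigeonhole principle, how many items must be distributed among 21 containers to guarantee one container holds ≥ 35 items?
n = (35 − 1)·21 + 1 = 715

By the generalised pigeonhole principle, to guarantee some box contains ≥ r objects we need more than (r − 1) · k objects total. Threshold: n = (r − 1) · k + 1. With r = 35 and k = 21: n = 34 · 21 + 1 = 714 + 1 = 715. For n = 714 = 34 · 21, we can put exactly 34 objects in every box, avoiding 35 in any single one — so 715 is tight.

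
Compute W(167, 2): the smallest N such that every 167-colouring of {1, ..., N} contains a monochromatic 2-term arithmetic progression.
W(167, 2) = 167 + 1 = 168

A 2-term AP is any pair of integers, so a monochromatic 2-AP exists iff some colour is used at least twice. With 167 colours, the colouring i ↦ i on {1, ..., 167} uses each colour once, avoiding any monochromatic pair, so W(167, 2) > 167. For {1, ..., 168}, pigeonhole forces two integers of the same colour, which form a monochromatic 2-AP. Hence W(167, 2) = 168.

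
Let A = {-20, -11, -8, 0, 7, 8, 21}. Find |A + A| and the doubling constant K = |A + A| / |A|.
K = |A + A| / |A| = 27/7

Enumerate A + A = {a + b : a, b ∈ A}. With |A| = 7, there are |A|^2 = 49 ordered sum pairs; collecting distinct values, A + A = {-40, -31, -28, -22, -20, -19, -16, -13, -12, -11, -8, -4, -3, -1, 0, 1, 7, 8, 10, 13, 14, 15, 16, 21, 28, 29, 42}, so |A + A| = 27. Thus K = 27/7. For comparison, the minimum possible |A + A| over all 7-element sets is 2·7 − 1 = 13 (so min K = 13/7), attained only by arithmetic progressions.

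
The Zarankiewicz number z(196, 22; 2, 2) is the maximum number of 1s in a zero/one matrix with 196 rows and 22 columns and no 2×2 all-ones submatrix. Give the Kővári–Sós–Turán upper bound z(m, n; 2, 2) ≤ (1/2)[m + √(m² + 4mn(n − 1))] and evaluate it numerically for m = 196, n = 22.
z(196, 22; 2, 2) ≤ (1/2)[196 + √(196² + 4·196·22·21)] = (1/2)[196 + √400624] = 414.4743

Kővári–Sós–Turán: let r_1, ..., r_196 be the row sums and z = Σ r_i the total number of 1s. Each pair of columns can share at most one row with both entries 1 (else a 2×2 all-ones block appears), so Σ_i C(r_i, 2) ≤ C(22, 2) = 231. By convexity Σ_i C(r_i, 2) ≥ 196·C(z/196, 2) = z(z − 196)/(2·196), giving z² − 196z − 196·22·21 ≤ 0 and hence z ≤ (1/2)[196 + √(38416 + 4·90552)] = (1/2)[196 + √400624] ≈ (1/2)(196 + 632.9487) = 414.4743.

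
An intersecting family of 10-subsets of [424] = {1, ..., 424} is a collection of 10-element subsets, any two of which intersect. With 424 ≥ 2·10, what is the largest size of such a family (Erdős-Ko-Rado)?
max |F| = C(423, 9) = 1096702816352712140

The Erdős-Ko-Rado theorem states: for n ≥ 2k, an intersecting family of k-subsets of an n-element set has size at most C(n − 1, k − 1), with equality for 'star' families {A ⊆ [n] : |A| = k, i ∈ A} (fix an element i). For n = 424, k = 10: C(423, 9) = 1096702816352712140.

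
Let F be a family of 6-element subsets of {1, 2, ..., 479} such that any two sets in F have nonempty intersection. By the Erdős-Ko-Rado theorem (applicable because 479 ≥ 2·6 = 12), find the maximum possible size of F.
max |F| = C(478, 5) = 203631018570

Erdős-Ko-Rado (1961): when n ≥ 2k, max |F| = C(n−1, k−1). The bound is attained by the star {A : i ∈ A} for any fixed i ∈ [n]. Here C(479−1, 6−1) = C(478, 5) = 203631018570.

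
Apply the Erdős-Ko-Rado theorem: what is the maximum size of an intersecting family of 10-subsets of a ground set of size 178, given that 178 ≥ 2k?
max |F| = C(177, 9) = 382134707747650

Erdős-Ko-Rado (1961): when n ≥ 2k, max |F| = C(n−1, k−1). The bound is attained by the star {A : i ∈ A} for any fixed i ∈ [n]. Here C(178−1, 10−1) = C(177, 9) = 382134707747650.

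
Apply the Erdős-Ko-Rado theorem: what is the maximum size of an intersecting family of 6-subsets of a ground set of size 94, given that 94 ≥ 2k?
max |F| = C(93, 5) = 51971283

Erdős-Ko-Rado (1961): when n ≥ 2k, max |F| = C(n−1, k−1). The bound is attained by the star {A : i ∈ A} for any fixed i ∈ [n]. Here C(94−1, 6−1) = C(93, 5) = 51971283.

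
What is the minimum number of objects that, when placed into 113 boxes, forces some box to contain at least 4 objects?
n = (4 − 1)·113 + 1 = 340

By the generalised pigeonhole principle, to guarantee some box contains ≥ r objects we need more than (r − 1) · k objects total. Threshold: n = (r − 1) · k + 1. With r = 4 and k = 113: n = 3 · 113 + 1 = 339 + 1 = 340. For n = 339 = 3 · 113, we can put exactly 3 objects in every box, avoiding 4 in any single one — so 340 is tight.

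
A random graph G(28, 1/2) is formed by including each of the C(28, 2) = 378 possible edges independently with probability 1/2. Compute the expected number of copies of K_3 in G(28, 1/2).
E[# K_3] = C(28, 3) · (1/2)^C(3, 2) = 3276 / 2^3 = 819/2 = 409.5

For each 3-subset S of vertices (there are C(28, 3) = 3276 such S), let X_S = 1 if S induces a K_3 (all C(3, 2) = 3 edges present). Then P(X_S = 1) = (1/2)^3 = 1/8. By linearity of expectation, E[# K_3] = C(28, 3) · (1/2)^3 = 3276 / 8 = 819/2 = 409.5.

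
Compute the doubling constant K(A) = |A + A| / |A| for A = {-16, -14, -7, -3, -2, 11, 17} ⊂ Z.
K = |A + A| / |A| = 27/7

Enumerate A + A = {a + b : a, b ∈ A}. With |A| = 7, there are |A|^2 = 49 ordered sum pairs; collecting distinct values, A + A = {-32, -30, -28, -23, -21, -19, -18, -17, -16, -14, -10, -9, -6, -5, -4, -3, 1, 3, 4, 8, 9, 10, 14, 15, 22, 28, 34}, so |A + A| = 27. Thus K = 27/7. For comparison, the minimum possible |A + A| over all 7-element sets is 2·7 − 1 = 13 (so min K = 13/7), attained only by arithmetic progressions.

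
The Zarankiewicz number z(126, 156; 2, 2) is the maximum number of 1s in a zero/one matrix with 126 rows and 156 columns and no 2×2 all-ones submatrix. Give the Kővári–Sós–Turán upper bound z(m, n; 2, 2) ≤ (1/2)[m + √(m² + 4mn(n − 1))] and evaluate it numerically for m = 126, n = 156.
z(126, 156; 2, 2) ≤ (1/2)[126 + √(126² + 4·126·156·155)] = (1/2)[126 + √12202596] = 1809.6107

Kővári–Sós–Turán: let r_1, ..., r_126 be the row sums and z = Σ r_i the total number of 1s. Each pair of columns can share at most one row with both entries 1 (else a 2×2 all-ones block appears), so Σ_i C(r_i, 2) ≤ C(156, 2) = 12090. By convexity Σ_i C(r_i, 2) ≥ 126·C(z/126, 2) = z(z − 126)/(2·126), giving z² − 126z − 126·156·155 ≤ 0 and hence z ≤ (1/2)[126 + √(15876 + 4·3046680)] = (1/2)[126 + √12202596] ≈ (1/2)(126 + 3493.2214) = 1809.6107.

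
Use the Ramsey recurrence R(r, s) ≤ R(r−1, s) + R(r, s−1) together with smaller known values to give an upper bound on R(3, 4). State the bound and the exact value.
R(3, 4) ≤ R(2, 4) + R(3, 3) = 4 + 6 = 10; exact value R(3, 4) = 9.

The Erdős–Szekeres recurrence R(r, s) ≤ R(r−1, s) + R(r, s−1) applied to (r, s) = (3, 4) gives
  R(3, 4) ≤ R(2, 4) + R(3, 3) = 4 + 6 = 10.
(Recall R(2, k) = k and R is symmetric.) The recurrence is not tight here (it gives 10, but the exact value is R(3, 4) = 9); the tight upper bound requires a sharper argument than the simple recurrence, combined with a lower-bound construction on K_{8}.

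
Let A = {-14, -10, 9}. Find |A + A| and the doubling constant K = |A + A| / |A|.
K = |A + A| / |A| = 6/3 = 2

Enumerate A + A = {a + b : a, b ∈ A}. With |A| = 3, there are |A|^2 = 9 ordered sum pairs; collecting distinct values, A + A = {-28, -24, -20, -5, -1, 18}, so |A + A| = 6. Thus K = 6/3 = 2. For comparison, the minimum possible |A + A| over all 3-element sets is 2·3 − 1 = 5 (so min K = 5/3), attained only by arithmetic progressions.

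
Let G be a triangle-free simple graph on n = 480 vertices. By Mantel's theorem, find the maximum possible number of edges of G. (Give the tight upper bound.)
ex(480, K_3) = ⌊480^2/4⌋ = 57600

Mantel (1907): a triangle-free graph on n vertices has at most ⌊n^2/4⌋ edges, with equality for the complete bipartite graph K_{⌊n/2⌋, ⌈n/2⌉}. For n = 480: ⌊480^2/4⌋ = ⌊230400/4⌋ = 57600. The extremal graph is K_{240, 240}, which has 240·240 = 57600 edges.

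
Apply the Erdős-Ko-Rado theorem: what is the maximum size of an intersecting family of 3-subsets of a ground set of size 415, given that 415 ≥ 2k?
max |F| = C(414, 2) = 85491

Erdős-Ko-Rado (1961): when n ≥ 2k, max |F| = C(n−1, k−1). The bound is attained by the star {A : i ∈ A} for any fixed i ∈ [n]. Here C(415−1, 3−1) = C(414, 2) = 85491.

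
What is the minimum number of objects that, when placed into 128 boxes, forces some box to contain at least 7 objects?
n = (7 − 1)·128 + 1 = 769

By the generalised pigeonhole principle, to guarantee some box contains ≥ r objects we need more than (r − 1) · k objects total. Threshold: n = (r − 1) · k + 1. With r = 7 and k = 128: n = 6 · 128 + 1 = 768 + 1 = 769. For n = 768 = 6 · 128, we can put exactly 6 objects in every box, avoiding 7 in any single one — so 769 is tight.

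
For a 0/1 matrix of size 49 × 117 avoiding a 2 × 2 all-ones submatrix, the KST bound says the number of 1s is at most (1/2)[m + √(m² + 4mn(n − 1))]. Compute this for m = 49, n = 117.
z(49, 117; 2, 2) ≤ (1/2)[49 + √(49² + 4·49·117·116)] = (1/2)[49 + √2662513] = 840.3604

Kővári–Sós–Turán: let r_1, ..., r_49 be the row sums and z = Σ r_i the total number of 1s. Each pair of columns can share at most one row with both entries 1 (else a 2×2 all-ones block appears), so Σ_i C(r_i, 2) ≤ C(117, 2) = 6786. By convexity Σ_i C(r_i, 2) ≥ 49·C(z/49, 2) = z(z − 49)/(2·49), giving z² − 49z − 49·117·116 ≤ 0 and hence z ≤ (1/2)[49 + √(2401 + 4·665028)] = (1/2)[49 + √2662513] ≈ (1/2)(49 + 1631.7209) = 840.3604.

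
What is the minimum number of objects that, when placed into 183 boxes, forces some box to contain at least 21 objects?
n = (21 − 1)·183 + 1 = 3661

By the generalised pigeonhole principle, to guarantee some box contains ≥ r objects we need more than (r − 1) · k objects total. Threshold: n = (r − 1) · k + 1. With r = 21 and k = 183: n = 20 · 183 + 1 = 3660 + 1 = 3661. For n = 3660 = 20 · 183, we can put exactly 20 objects in every box, avoiding 21 in any single one — so 3661 is tight.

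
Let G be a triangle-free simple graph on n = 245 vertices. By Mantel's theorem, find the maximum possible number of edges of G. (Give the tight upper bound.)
ex(245, K_3) = ⌊245^2/4⌋ = 15006

Mantel (1907): a triangle-free graph on n vertices has at most ⌊n^2/4⌋ edges, with equality for the complete bipartite graph K_{⌊n/2⌋, ⌈n/2⌉}. For n = 245: ⌊245^2/4⌋ = ⌊60025/4⌋ = 15006. The extremal graph is K_{122, 123}, which has 122·123 = 15006 edges.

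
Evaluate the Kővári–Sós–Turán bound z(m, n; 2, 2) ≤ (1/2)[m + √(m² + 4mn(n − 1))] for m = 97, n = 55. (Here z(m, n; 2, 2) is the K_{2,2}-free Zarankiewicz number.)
z(97, 55; 2, 2) ≤ (1/2)[97 + √(97² + 4·97·55·54)] = (1/2)[97 + √1161769] = 587.4269

Kővári–Sós–Turán: let r_1, ..., r_97 be the row sums and z = Σ r_i the total number of 1s. Each pair of columns can share at most one row with both entries 1 (else a 2×2 all-ones block appears), so Σ_i C(r_i, 2) ≤ C(55, 2) = 1485. By convexity Σ_i C(r_i, 2) ≥ 97·C(z/97, 2) = z(z − 97)/(2·97), giving z² − 97z − 97·55·54 ≤ 0 and hence z ≤ (1/2)[97 + √(9409 + 4·288090)] = (1/2)[97 + √1161769] ≈ (1/2)(97 + 1077.8539) = 587.4269.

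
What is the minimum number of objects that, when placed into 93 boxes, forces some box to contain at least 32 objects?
n = (32 − 1)·93 + 1 = 2884

By the generalised pigeonhole principle, to guarantee some box contains ≥ r objects we need more than (r − 1) · k objects total. Threshold: n = (r − 1) · k + 1. With r = 32 and k = 93: n = 31 · 93 + 1 = 2883 + 1 = 2884. For n = 2883 = 31 · 93, we can put exactly 31 objects in every box, avoiding 32 in any single one — so 2884 is tight.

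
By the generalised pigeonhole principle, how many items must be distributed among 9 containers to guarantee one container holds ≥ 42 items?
n = (42 − 1)·9 + 1 = 370

By the generalised pigeonhole principle, to guarantee some box contains ≥ r objects we need more than (r − 1) · k objects total. Threshold: n = (r − 1) · k + 1. With r = 42 and k = 9: n = 41 · 9 + 1 = 369 + 1 = 370. For n = 369 = 41 · 9, we can put exactly 41 objects in every box, avoiding 42 in any single one — so 370 is tight.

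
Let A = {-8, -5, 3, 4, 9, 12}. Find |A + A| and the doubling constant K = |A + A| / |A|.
K = |A + A| / |A| = 19/6

Enumerate A + A = {a + b : a, b ∈ A}. With |A| = 6, there are |A|^2 = 36 ordered sum pairs; collecting distinct values, A + A = {-16, -13, -10, -5, -4, -2, -1, 1, 4, 6, 7, 8, 12, 13, 15, 16, 18, 21, 24}, so |A + A| = 19. Thus K = 19/6. For comparison, the minimum possible |A + A| over all 6-element sets is 2·6 − 1 = 11 (so min K = 11/6), attained only by arithmetic progressions.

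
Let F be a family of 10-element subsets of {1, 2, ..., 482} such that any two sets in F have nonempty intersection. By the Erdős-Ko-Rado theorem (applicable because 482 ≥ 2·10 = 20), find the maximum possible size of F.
max |F| = C(481, 9) = 3522452251027295300

Erdős-Ko-Rado (1961): when n ≥ 2k, max |F| = C(n−1, k−1). The bound is attained by the star {A : i ∈ A} for any fixed i ∈ [n]. Here C(482−1, 10−1) = C(481, 9) = 3522452251027295300.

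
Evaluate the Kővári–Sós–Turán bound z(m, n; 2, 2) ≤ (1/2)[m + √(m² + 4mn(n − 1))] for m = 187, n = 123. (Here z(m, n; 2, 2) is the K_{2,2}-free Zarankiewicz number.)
z(187, 123; 2, 2) ≤ (1/2)[187 + √(187² + 4·187·123·122)] = (1/2)[187 + √11259457] = 1771.2557

Kővári–Sós–Turán: let r_1, ..., r_187 be the row sums and z = Σ r_i the total number of 1s. Each pair of columns can share at most one row with both entries 1 (else a 2×2 all-ones block appears), so Σ_i C(r_i, 2) ≤ C(123, 2) = 7503. By convexity Σ_i C(r_i, 2) ≥ 187·C(z/187, 2) = z(z − 187)/(2·187), giving z² − 187z − 187·123·122 ≤ 0 and hence z ≤ (1/2)[187 + √(34969 + 4·2806122)] = (1/2)[187 + √11259457] ≈ (1/2)(187 + 3355.5114) = 1771.2557.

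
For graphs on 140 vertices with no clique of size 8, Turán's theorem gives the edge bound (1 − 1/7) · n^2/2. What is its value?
Turán density bound = (6/7) · 140^2/2 = 8400

Turán's theorem: ex(n, K_{r+1}) is achieved by the complete r-partite Turán graph T(n, r) with parts as balanced as possible, and is at most (1 − 1/r) · n^2/2. For r = 7, n = 140: the density bound is (6/7) · 19600/2 = 8400. Since 7 ∣ 140, the Turán graph T(140, 7) has parts of equal size 20, and its edge count e(T(140, 7)) = 8400 attains the density bound exactly.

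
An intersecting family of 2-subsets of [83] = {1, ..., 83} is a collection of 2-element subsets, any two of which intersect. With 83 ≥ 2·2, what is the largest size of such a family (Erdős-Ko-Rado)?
max |F| = C(82, 1) = 82

Erdős-Ko-Rado (1961): when n ≥ 2k, max |F| = C(n−1, k−1). The bound is attained by the star {A : i ∈ A} for any fixed i ∈ [n]. Here C(83−1, 2−1) = C(82, 1) = 82.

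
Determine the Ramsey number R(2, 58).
R(2, 58) = 58

R(2, k) = k for all k ≥ 2: in a 2-colouring of K_k, either some edge is red (a red K_2) or all edges are blue (a blue K_k). And K_{57} coloured all-blue has no blue K_58, so R(2, 58) > 57. Hence R(2, 58) = 58.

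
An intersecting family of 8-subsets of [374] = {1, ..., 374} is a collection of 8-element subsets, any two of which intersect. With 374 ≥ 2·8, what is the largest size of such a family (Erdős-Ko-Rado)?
max |F| = C(373, 7) = 188337637355592

Erdős-Ko-Rado (1961): when n ≥ 2k, max |F| = C(n−1, k−1). The bound is attained by the star {A : i ∈ A} for any fixed i ∈ [n]. Here C(374−1, 8−1) = C(373, 7) = 188337637355592.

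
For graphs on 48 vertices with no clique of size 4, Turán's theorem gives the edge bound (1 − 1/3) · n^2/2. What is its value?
Turán density bound = (2/3) · 48^2/2 = 768

Turán's theorem: ex(n, K_{r+1}) is achieved by the complete r-partite Turán graph T(n, r) with parts as balanced as possible, and is at most (1 − 1/r) · n^2/2. For r = 3, n = 48: the density bound is (2/3) · 2304/2 = 768. Since 3 ∣ 48, the Turán graph T(48, 3) has parts of equal size 16, and its edge count e(T(48, 3)) = 768 attains the density bound exactly.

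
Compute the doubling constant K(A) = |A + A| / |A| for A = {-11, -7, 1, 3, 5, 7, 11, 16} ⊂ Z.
K = |A + A| / |A| = 27/8

Enumerate A + A = {a + b : a, b ∈ A}. With |A| = 8, there are |A|^2 = 64 ordered sum pairs; collecting distinct values, A + A = {-22, -18, -14, -10, -8, -6, -4, -2, 0, 2, 4, 5, 6, 8, 9, 10, 12, 14, 16, 17, 18, 19, 21, 22, 23, 27, 32}, so |A + A| = 27. Thus K = 27/8. For comparison, the minimum possible |A + A| over all 8-element sets is 2·8 − 1 = 15 (so min K = 15/8), attained only by arithmetic progressions.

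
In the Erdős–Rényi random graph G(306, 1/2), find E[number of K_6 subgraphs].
E[# K_6] = C(306, 6) · (1/2)^C(6, 2) = 1085371516236 / 2^15 = 271342879059/8192 ≈ 33122910.041382

For each 6-subset S of vertices (there are C(306, 6) = 1085371516236 such S), let X_S = 1 if S induces a K_6 (all C(6, 2) = 15 edges present). Then P(X_S = 1) = (1/2)^15 = 1/32768. By linearity of expectation, E[# K_6] = C(306, 6) · (1/2)^15 = 1085371516236 / 32768 = 271342879059/8192 ≈ 33122910.041382.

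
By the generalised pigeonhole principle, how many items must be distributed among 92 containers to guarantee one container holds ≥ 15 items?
n = (15 − 1)·92 + 1 = 1289

By the generalised pigeonhole principle, to guarantee some box contains ≥ r objects we need more than (r − 1) · k objects total. Threshold: n = (r − 1) · k + 1. With r = 15 and k = 92: n = 14 · 92 + 1 = 1288 + 1 = 1289. For n = 1288 = 14 · 92, we can put exactly 14 objects in every box, avoiding 15 in any single one — so 1289 is tight.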